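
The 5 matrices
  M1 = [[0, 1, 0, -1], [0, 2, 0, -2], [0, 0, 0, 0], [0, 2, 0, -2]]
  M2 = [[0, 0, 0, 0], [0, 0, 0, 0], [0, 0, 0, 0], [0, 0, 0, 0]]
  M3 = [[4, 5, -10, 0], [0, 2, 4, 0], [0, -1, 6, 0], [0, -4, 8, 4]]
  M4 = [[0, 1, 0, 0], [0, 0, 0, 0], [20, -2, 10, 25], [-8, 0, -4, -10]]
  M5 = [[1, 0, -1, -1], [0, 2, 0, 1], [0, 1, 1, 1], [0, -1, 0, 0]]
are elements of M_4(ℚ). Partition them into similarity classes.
5 classes: {M1}, {M2}, {M3}, {M4}, {M5}

Characteristic polynomials: χ_{M1} = x^4, χ_{M2} = x^4, χ_{M3} = (x - 4)^4, χ_{M4} = x^4, χ_{M5} = (x - 1)^4.

{M1}: invariant factors x, x, x^2.

{M2}: invariant factors x, x, x, x.

{M3}: invariant factors x - 4, x - 4, (x - 4)^2.

{M4}: invariant factors x^2, x^2.

{M5}: invariant factors (x - 1)^2, (x - 1)^2.

Matrices are similar if and only if their invariant-factor lists agree; the partition into similarity classes is {M1}, {M2}, {M3}, {M4}, {M5}.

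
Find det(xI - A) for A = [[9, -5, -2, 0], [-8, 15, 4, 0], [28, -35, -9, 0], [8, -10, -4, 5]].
χ_A(x) = (x - 5)^4

xI - A = [[x - 9, 5, 2, 0], [8, x - 15, -4, 0], [-28, 35, x + 9, 0], [-8, 10, 4, x - 5]].

Expanding det(xI - A) along the first row:
det(xI - A) = + (x - 9)·det([[x - 15, -4, 0], [35, x + 9, 0], [10, 4, x - 5]]) - (5)·det([[8, -4, 0], [-28, x + 9, 0], [-8, 4, x - 5]]) + (2)·det([[8, x - 15, 0], [-28, 35, 0], [-8, 10, x - 5]]) - (0)·det([[8, x - 15, -4], [-28, 35, x + 9], [-8, 10, 4]]).

Evaluating gives χ_A(x) = x^4 - 20x^3 + 150x^2 - 500x + 625 = (x - 5)^4.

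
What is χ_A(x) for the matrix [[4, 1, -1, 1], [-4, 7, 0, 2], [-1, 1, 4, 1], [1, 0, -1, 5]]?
xI - A = [[x - 4, -1, 1, -1], [4, x - 7, 0, -2], [1, -1, x - 4, -1], [-1, 0, 1, x - 5]].

Expanding det(xI - A) along the first row:
det(xI - A) = + (x - 4)·det([[x - 7, 0, -2], [-1, x - 4, -1], [0, 1, x - 5]]) - (-1)·det([[4, 0, -2], [1, x - 4, -1], [-1, 1, x - 5]]) + (1)·det([[4, x - 7, -2], [1, -1, -1], [-1, 0, x - 5]]) - (-1)·det([[4, x - 7, 0], [1, -1, x - 4], [-1, 0, 1]]).

Evaluating gives χ_A(x) = x^4 - 20x^3 + 150x^2 - 500x + 625 = (x - 5)^4.

χ_A(x) = (x - 5)^4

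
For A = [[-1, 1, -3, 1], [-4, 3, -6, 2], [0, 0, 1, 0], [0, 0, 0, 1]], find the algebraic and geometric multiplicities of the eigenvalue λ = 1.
algebraic multiplicity 4, geometric multiplicity 3

The characteristic polynomial is (x - 1)^4, so the factor x - 1 appears with exponent 4: the algebraic multiplicity is 4.

rank(A - I) = 1, so the eigenspace has dimension 4 - 1 = 3: the geometric multiplicity is 3.

Since 3 < 4, A is not diagonalizable.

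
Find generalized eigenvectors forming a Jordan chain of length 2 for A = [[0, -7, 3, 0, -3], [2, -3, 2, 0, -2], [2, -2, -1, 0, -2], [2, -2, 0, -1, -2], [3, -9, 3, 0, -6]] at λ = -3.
v_1 = [[0, 1, 0, 0, 0]]^T, v_2 = [[-7, 0, -2, -2, -9]]^T

We seek v_1 ∈ ker((A + 3I)^2) \ ker(A + 3I), then set v_{i+1} = (A + 3I) v_i.

One such chain is v_1 = [[0, 1, 0, 0, 0]]^T, v_2 = [[-7, 0, -2, -2, -9]]^T. Check: (A + 3I) v_2 = [[0, 0, 0, 0, 0]]^T = 0.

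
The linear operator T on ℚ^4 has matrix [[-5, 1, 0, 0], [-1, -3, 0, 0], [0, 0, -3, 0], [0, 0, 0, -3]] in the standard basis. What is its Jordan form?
The characteristic polynomial is det(xI - A) = (x + 3)^2(x + 4)^2, so the eigenvalues are -4 (algebraic multiplicity 2), -3 (algebraic multiplicity 2).

For λ = -4: rank(A + 4I) = 3, rank((A + 4I)^2) = 2. The eigenspace has dimension 4 - 3 = 1, so there is 1 Jordan block; the rank sequence gives block sizes [2].

For λ = -3: rank(A + 3I) = 2. The eigenspace has dimension 4 - 2 = 2, so there are 2 Jordan blocks; the rank sequence gives block sizes [1, 1].

Assembling the blocks gives the Jordan form J above.

J = [[-4, 1, 0, 0], [0, -4, 0, 0], [0, 0, -3, 0], [0, 0, 0, -3]]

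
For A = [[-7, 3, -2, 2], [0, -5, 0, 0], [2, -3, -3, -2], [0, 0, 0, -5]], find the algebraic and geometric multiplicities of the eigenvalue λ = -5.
The characteristic polynomial is (x + 5)^4, so the factor x + 5 appears with exponent 4: the algebraic multiplicity is 4.

rank(A + 5I) = 1, so the eigenspace has dimension 4 - 1 = 3: the geometric multiplicity is 3.

Since 3 < 4, A is not diagonalizable.

algebraic multiplicity 4, geometric multiplicity 3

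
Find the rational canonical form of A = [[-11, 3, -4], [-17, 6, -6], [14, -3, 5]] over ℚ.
The invariant factors of A (the non-unit diagonal entries of the Smith normal form of xI - A over ℚ[x]) are x^3 - 2x - 3, each dividing the next. The characteristic polynomial is their product, x^3 - 2x - 3.

The rational canonical form is the block-diagonal matrix of companion matrices C(f_i):
R = [[0, 0, 3], [1, 0, 2], [0, 1, 0]].

Note the characteristic polynomial does not split into linear factors over ℚ, so A has no Jordan form over ℚ; the rational canonical form exists over any field.

R = [[0, 0, 3], [1, 0, 2], [0, 1, 0]]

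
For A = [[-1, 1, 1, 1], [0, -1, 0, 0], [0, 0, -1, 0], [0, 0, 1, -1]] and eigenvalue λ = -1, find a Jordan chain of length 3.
We seek v_1 ∈ ker((A + I)^3) \ ker((A + I)^2), then set v_{i+1} = (A + I) v_i.

One such chain is v_1 = [[2, 2, 1, -3]]^T, v_2 = [[0, 0, 0, 1]]^T, v_3 = [[1, 0, 0, 0]]^T. Check: (A + I) v_3 = [[0, 0, 0, 0]]^T = 0.

v_1 = [[2, 2, 1, -3]]^T, v_2 = [[0, 0, 0, 1]]^T, v_3 = [[1, 0, 0, 0]]^T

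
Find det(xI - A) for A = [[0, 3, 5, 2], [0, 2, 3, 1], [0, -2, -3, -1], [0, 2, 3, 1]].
xI - A = [[x, -3, -5, -2], [0, x - 2, -3, -1], [0, 2, x + 3, 1], [0, -2, -3, x - 1]].

Expanding det(xI - A) along the first row:
det(xI - A) = + (x)·det([[x - 2, -3, -1], [2, x + 3, 1], [-2, -3, x - 1]]) - (-3)·det([[0, -3, -1], [0, x + 3, 1], [0, -3, x - 1]]) + (-5)·det([[0, x - 2, -1], [0, 2, 1], [0, -2, x - 1]]) - (-2)·det([[0, x - 2, -3], [0, 2, x + 3], [0, -2, -3]]).

Evaluating gives χ_A(x) = x^4.

χ_A(x) = x^4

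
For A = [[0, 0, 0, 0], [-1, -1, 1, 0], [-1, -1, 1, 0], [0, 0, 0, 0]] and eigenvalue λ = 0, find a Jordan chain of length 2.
We seek v_1 ∈ ker(A^2) \ ker(A), then set v_{i+1} = A v_i.

One such chain is v_1 = [[0, 1, 0, 0]]^T, v_2 = [[0, -1, -1, 0]]^T. Check: A v_2 = [[0, 0, 0, 0]]^T = 0.

v_1 = [[0, 1, 0, 0]]^T, v_2 = [[0, -1, -1, 0]]^T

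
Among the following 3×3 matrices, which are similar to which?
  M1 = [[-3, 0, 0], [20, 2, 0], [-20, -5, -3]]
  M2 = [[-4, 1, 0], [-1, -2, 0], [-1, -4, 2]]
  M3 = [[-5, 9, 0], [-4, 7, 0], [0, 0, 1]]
Characteristic polynomials: χ_{M1} = (x - 2)(x + 3)^2, χ_{M2} = (x - 2)(x + 3)^2, χ_{M3} = (x - 1)^3.

{M1}: invariant factors x + 3, (x - 2)(x + 3).

{M2}: invariant factors (x - 2)(x + 3)^2.

{M3}: invariant factors x - 1, (x - 1)^2.

Matrices are similar if and only if their invariant-factor lists agree; the partition into similarity classes is {M1}, {M2}, {M3}.

3 classes: {M1}, {M2}, {M3}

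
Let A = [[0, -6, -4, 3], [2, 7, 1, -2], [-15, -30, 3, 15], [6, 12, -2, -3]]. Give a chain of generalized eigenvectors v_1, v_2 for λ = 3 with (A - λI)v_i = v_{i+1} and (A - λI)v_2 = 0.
We seek v_1 ∈ ker((A - 3I)^2) \ ker(A - 3I), then set v_{i+1} = (A - 3I) v_i.

One such chain is v_1 = [[-10, 2, 1, -6]]^T, v_2 = [[-4, 1, 0, -2]]^T. Check: (A - 3I) v_2 = [[0, 0, 0, 0]]^T = 0.

v_1 = [[-10, 2, 1, -6]]^T, v_2 = [[-4, 1, 0, -2]]^T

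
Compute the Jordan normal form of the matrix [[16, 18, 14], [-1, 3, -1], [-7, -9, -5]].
J = [[2, 0, 0], [0, 6, 1], [0, 0, 6]]

The characteristic polynomial is det(xI - A) = (x - 6)^2(x - 2), so the eigenvalues are 2 (algebraic multiplicity 1), 6 (algebraic multiplicity 2).

For λ = 2: algebraic multiplicity 1 gives one 1×1 block.

For λ = 6: rank(A - 6I) = 2, rank((A - 6I)^2) = 1. The eigenspace has dimension 3 - 2 = 1, so there is 1 Jordan block; the rank sequence gives block sizes [2].

Assembling the blocks gives the Jordan form J above.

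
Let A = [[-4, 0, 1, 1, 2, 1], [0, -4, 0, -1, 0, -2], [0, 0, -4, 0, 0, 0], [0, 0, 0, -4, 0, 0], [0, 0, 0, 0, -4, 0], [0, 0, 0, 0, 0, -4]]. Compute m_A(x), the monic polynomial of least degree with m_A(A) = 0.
m_A(x) = (x + 4)^2

The characteristic polynomial factors as (x + 4)^6. The minimal polynomial is ∏(x - λ)^{k_λ} where k_λ is the size of the largest Jordan block at λ.

For λ = -4: rank(A + 4I) = 2, and the largest Jordan block has size 2 (the smallest k with rank((A + 4I)^k) = rank((A + 4I)^(k+1))).

So m_A(x) = (x + 4)^2.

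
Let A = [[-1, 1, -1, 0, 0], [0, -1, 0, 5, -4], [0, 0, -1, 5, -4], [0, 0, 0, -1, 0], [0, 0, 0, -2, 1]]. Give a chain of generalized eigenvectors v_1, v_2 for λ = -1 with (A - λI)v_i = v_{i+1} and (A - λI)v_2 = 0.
We seek v_1 ∈ ker((A + I)^2) \ ker(A + I), then set v_{i+1} = (A + I) v_i.

One such chain is v_1 = [[0, 1, 0, 0, 0]]^T, v_2 = [[1, 0, 0, 0, 0]]^T. Check: (A + I) v_2 = [[0, 0, 0, 0, 0]]^T = 0.

v_1 = [[0, 1, 0, 0, 0]]^T, v_2 = [[1, 0, 0, 0, 0]]^T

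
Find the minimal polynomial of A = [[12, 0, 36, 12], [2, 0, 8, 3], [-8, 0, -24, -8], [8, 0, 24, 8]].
m_A(x) = x^2(x + 4)

The characteristic polynomial factors as x^3(x + 4). The minimal polynomial is ∏(x - λ)^{k_λ} where k_λ is the size of the largest Jordan block at λ.

For λ = -4: rank(A + 4I) = 3, and the largest Jordan block has size 1 (the smallest k with rank((A + 4I)^k) = rank((A + 4I)^(k+1))).
For λ = 0: rank(A) = 2, and the largest Jordan block has size 2 (the smallest k with rank(A^k) = rank(A^(k+1))).

So m_A(x) = x^2(x + 4).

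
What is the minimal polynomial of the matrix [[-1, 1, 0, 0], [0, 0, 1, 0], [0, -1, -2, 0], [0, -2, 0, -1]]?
The characteristic polynomial factors as (x + 1)^4. The minimal polynomial is ∏(x - λ)^{k_λ} where k_λ is the size of the largest Jordan block at λ.

For λ = -1: rank(A + I) = 2, and the largest Jordan block has size 3 (the smallest k with rank((A + I)^k) = rank((A + I)^(k+1))).

So m_A(x) = (x + 1)^3.

m_A(x) = (x + 1)^3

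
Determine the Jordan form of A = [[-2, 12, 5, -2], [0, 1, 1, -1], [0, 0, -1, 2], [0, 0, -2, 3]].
The characteristic polynomial is det(xI - A) = (x - 1)^3(x + 2), so the eigenvalues are -2 (algebraic multiplicity 1), 1 (algebraic multiplicity 3).

For λ = -2: algebraic multiplicity 1 gives one 1×1 block.

For λ = 1: rank(A - I) = 2, rank((A - I)^2) = 1. The eigenspace has dimension 4 - 2 = 2, so there are 2 Jordan blocks; the rank sequence gives block sizes [2, 1].

Assembling the blocks gives the Jordan form J above.

J = [[-2, 0, 0, 0], [0, 1, 1, 0], [0, 0, 1, 0], [0, 0, 0, 1]]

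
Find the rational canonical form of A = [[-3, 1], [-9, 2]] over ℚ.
R = [[0, -3], [1, -1]]

The invariant factors of A (the non-unit diagonal entries of the Smith normal form of xI - A over ℚ[x]) are x^2 + x + 3, each dividing the next. The characteristic polynomial is their product, x^2 + x + 3.

The rational canonical form is the block-diagonal matrix of companion matrices C(f_i):
R = [[0, -3], [1, -1]].

Note the characteristic polynomial does not split into linear factors over ℚ, so A has no Jordan form over ℚ; the rational canonical form exists over any field.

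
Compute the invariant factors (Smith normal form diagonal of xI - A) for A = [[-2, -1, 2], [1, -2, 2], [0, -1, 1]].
The Jordan structure of A has elementary divisors (x + 1)^3. Arranging the block sizes at each eigenvalue in decreasing order and taking row products gives the invariant factors.

Invariant factors (smallest first, each dividing the next): (x + 1)^3.

Check: the last factor (x + 1)^3 is the minimal polynomial, and the product (x + 1)^3 is the characteristic polynomial.

(x + 1)^3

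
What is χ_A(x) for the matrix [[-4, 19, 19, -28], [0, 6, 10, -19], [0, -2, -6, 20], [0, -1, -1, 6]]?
χ_A(x) = (x - 5)^2(x + 4)^2

xI - A = [[x + 4, -19, -19, 28], [0, x - 6, -10, 19], [0, 2, x + 6, -20], [0, 1, 1, x - 6]].

Expanding det(xI - A) along the first row:
det(xI - A) = + (x + 4)·det([[x - 6, -10, 19], [2, x + 6, -20], [1, 1, x - 6]]) - (-19)·det([[0, -10, 19], [0, x + 6, -20], [0, 1, x - 6]]) + (-19)·det([[0, x - 6, 19], [0, 2, -20], [0, 1, x - 6]]) - (28)·det([[0, x - 6, -10], [0, 2, x + 6], [0, 1, 1]]).

Evaluating gives χ_A(x) = x^4 - 2x^3 - 39x^2 + 40x + 400 = (x - 5)^2(x + 4)^2.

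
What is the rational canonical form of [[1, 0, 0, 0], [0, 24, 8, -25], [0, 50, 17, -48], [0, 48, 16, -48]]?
The invariant factors of A (the non-unit diagonal entries of the Smith normal form of xI - A over ℚ[x]) are x - 1, (x - 1)(x + 4)^2, each dividing the next. The characteristic polynomial is their product, (x - 1)^2(x + 4)^2.

The rational canonical form is the block-diagonal matrix of companion matrices C(f_i):
R = [[1, 0, 0, 0], [0, 0, 0, 16], [0, 1, 0, -8], [0, 0, 1, -7]].

R = [[1, 0, 0, 0], [0, 0, 0, 16], [0, 1, 0, -8], [0, 0, 1, -7]]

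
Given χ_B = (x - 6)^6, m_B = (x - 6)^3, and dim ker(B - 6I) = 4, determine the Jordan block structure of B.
λ = 6: algebraic multiplicity 6 (exponent in χ_B), largest block size 3 (exponent in m_B), 4 blocks (geometric multiplicity). These force block sizes [3, 1, 1, 1].

Jordan blocks: (6, 3), (6, 1), (6, 1), (6, 1)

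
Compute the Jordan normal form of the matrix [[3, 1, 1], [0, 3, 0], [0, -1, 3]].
J = [[3, 1, 0], [0, 3, 1], [0, 0, 3]]

The characteristic polynomial is det(xI - A) = (x - 3)^3, so the eigenvalues are 3 (algebraic multiplicity 3).

For λ = 3: rank(A - 3I) = 2, rank((A - 3I)^2) = 1, rank((A - 3I)^3) = 0. The eigenspace has dimension 3 - 2 = 1, so there is 1 Jordan block; the rank sequence gives block sizes [3].

Assembling the blocks gives the Jordan form J above.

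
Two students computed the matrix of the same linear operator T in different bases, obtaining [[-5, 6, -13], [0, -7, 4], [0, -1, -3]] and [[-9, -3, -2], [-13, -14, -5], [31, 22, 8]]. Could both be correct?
Yes.

Two matrices over a field are similar if and only if they have the same invariant factors.

Both A and B have characteristic polynomial (x + 5)^3 and minimal polynomial (x + 5)^3. Computing further, both have invariant factors (x + 5)^3. Hence A and B are similar.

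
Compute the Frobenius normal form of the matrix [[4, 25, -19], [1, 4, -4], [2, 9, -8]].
R = [[0, 0, -3], [1, 0, -1], [0, 1, 0]]

The invariant factors of A (the non-unit diagonal entries of the Smith normal form of xI - A over ℚ[x]) are x^3 + x + 3, each dividing the next. The characteristic polynomial is their product, x^3 + x + 3.

The rational canonical form is the block-diagonal matrix of companion matrices C(f_i):
R = [[0, 0, -3], [1, 0, -1], [0, 1, 0]].

Note the characteristic polynomial does not split into linear factors over ℚ, so A has no Jordan form over ℚ; the rational canonical form exists over any field.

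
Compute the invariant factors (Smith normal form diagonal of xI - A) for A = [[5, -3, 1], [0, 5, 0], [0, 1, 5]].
(x - 5)^3

The Jordan structure of A has elementary divisors (x - 5)^3. Arranging the block sizes at each eigenvalue in decreasing order and taking row products gives the invariant factors.

Invariant factors (smallest first, each dividing the next): (x - 5)^3.

Check: the last factor (x - 5)^3 is the minimal polynomial, and the product (x - 5)^3 is the characteristic polynomial.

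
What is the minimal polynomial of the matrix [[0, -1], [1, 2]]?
The characteristic polynomial factors as (x - 1)^2. The minimal polynomial is ∏(x - λ)^{k_λ} where k_λ is the size of the largest Jordan block at λ.

For λ = 1: rank(A - I) = 1, and the largest Jordan block has size 2 (the smallest k with rank((A - I)^k) = rank((A - I)^(k+1))).

So m_A(x) = (x - 1)^2.

m_A(x) = (x - 1)^2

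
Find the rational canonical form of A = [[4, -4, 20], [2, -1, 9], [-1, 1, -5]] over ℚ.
The invariant factors of A (the non-unit diagonal entries of the Smith normal form of xI - A over ℚ[x]) are x^2(x + 2), each dividing the next. The characteristic polynomial is their product, x^2(x + 2).

The rational canonical form is the block-diagonal matrix of companion matrices C(f_i):
R = [[0, 0, 0], [1, 0, 0], [0, 1, -2]].

R = [[0, 0, 0], [1, 0, 0], [0, 1, -2]]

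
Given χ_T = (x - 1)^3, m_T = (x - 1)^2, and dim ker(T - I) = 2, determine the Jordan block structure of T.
Jordan blocks: (1, 2), (1, 1)

λ = 1: algebraic multiplicity 3 (exponent in χ_T), largest block size 2 (exponent in m_T), 2 blocks (geometric multiplicity). These force block sizes [2, 1].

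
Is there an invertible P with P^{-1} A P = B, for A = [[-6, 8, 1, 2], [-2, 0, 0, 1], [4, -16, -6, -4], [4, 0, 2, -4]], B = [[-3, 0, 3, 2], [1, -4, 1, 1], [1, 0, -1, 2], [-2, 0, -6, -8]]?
Two matrices over a field are similar if and only if they have the same invariant factors.

Both A and B have characteristic polynomial (x + 4)^4 and minimal polynomial (x + 4)^2. Computing further, both have invariant factors (x + 4)^2, (x + 4)^2. Hence A and B are similar.

Yes.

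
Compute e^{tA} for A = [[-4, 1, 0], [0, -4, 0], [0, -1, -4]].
e^{tA} = [[e^{-4*t}, t*e^{-4*t}, 0], [0, e^{-4*t}, 0], [0, -t*e^{-4*t}, e^{-4*t}]]

A has Jordan form J = [[-4, 1, 0], [0, -4, 0], [0, 0, -4]] with A = PJP^{-1}, so e^{tA} = P e^{tJ} P^{-1}.

For a Jordan block J_k(λ), e^{tJ_k(λ)} = e^{λt} · (I + tN + t^2 N^2/2! + ... + t^{k-1} N^{k-1}/(k-1)!) where N is the nilpotent superdiagonal part.

Assembling the blocks and conjugating back gives the entries of e^{tA} as shown above.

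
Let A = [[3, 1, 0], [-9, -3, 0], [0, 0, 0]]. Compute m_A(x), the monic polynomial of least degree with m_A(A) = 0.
The characteristic polynomial factors as x^3. The minimal polynomial is ∏(x - λ)^{k_λ} where k_λ is the size of the largest Jordan block at λ.

For λ = 0: rank(A) = 1, and the largest Jordan block has size 2 (the smallest k with rank(A^k) = rank(A^(k+1))).

So m_A(x) = x^2.

m_A(x) = x^2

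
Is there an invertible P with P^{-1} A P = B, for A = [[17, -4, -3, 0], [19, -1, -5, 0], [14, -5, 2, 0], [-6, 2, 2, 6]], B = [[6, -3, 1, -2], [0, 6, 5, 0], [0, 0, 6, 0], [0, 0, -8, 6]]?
Yes.

Two matrices over a field are similar if and only if they have the same invariant factors.

Both A and B have characteristic polynomial (x - 6)^4 and minimal polynomial (x - 6)^3. Computing further, both have invariant factors x - 6, (x - 6)^3. Hence A and B are similar.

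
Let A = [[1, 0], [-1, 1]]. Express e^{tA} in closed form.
e^{tA} = [[e^{t}, 0], [-t*e^{t}, e^{t}]]

A has Jordan form J = [[1, 1], [0, 1]] with A = PJP^{-1}, so e^{tA} = P e^{tJ} P^{-1}.

For a Jordan block J_k(λ), e^{tJ_k(λ)} = e^{λt} · (I + tN + t^2 N^2/2! + ... + t^{k-1} N^{k-1}/(k-1)!) where N is the nilpotent superdiagonal part.

Assembling the blocks and conjugating back gives the entries of e^{tA} as shown above.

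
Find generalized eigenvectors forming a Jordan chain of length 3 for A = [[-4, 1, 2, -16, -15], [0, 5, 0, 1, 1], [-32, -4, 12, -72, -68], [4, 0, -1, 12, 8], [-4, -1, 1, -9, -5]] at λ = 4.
We seek v_1 ∈ ker((A - 4I)^3) \ ker((A - 4I)^2), then set v_{i+1} = (A - 4I) v_i.

One such chain is v_1 = [[-2, 0, 1, 1, 0]]^T, v_2 = [[2, 1, 0, -1, 0]]^T, v_3 = [[1, 0, 4, 0, 0]]^T. Check: (A - 4I) v_3 = [[0, 0, 0, 0, 0]]^T = 0.

v_1 = [[-2, 0, 1, 1, 0]]^T, v_2 = [[2, 1, 0, -1, 0]]^T, v_3 = [[1, 0, 4, 0, 0]]^T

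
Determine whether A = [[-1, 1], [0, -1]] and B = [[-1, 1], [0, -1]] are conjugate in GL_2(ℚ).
Yes.

Two matrices over a field are similar if and only if they have the same invariant factors.

Both A and B have characteristic polynomial (x + 1)^2 and minimal polynomial (x + 1)^2. Computing further, both have invariant factors (x + 1)^2. Hence A and B are similar.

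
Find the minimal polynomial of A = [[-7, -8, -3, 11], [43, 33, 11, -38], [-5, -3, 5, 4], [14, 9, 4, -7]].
m_A(x) = (x - 6)^3

The characteristic polynomial factors as (x - 6)^4. The minimal polynomial is ∏(x - λ)^{k_λ} where k_λ is the size of the largest Jordan block at λ.

For λ = 6: rank(A - 6I) = 2, and the largest Jordan block has size 3 (the smallest k with rank((A - 6I)^k) = rank((A - 6I)^(k+1))).

So m_A(x) = (x - 6)^3.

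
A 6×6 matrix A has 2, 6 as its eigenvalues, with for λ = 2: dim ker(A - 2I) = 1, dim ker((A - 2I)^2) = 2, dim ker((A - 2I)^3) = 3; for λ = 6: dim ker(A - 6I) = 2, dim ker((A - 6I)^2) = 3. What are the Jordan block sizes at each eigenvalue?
Jordan blocks: (2, 3), (6, 2), (6, 1)

λ = 2: successive nullity increments [1, 1, 1] count blocks of size ≥ k; block sizes are [3].
λ = 6: successive nullity increments [2, 1] count blocks of size ≥ k; block sizes are [2, 1].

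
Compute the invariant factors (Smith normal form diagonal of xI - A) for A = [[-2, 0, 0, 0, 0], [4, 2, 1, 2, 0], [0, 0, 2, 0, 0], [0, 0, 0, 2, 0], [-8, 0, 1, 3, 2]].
(x - 2)^2, (x - 2)^2(x + 2)

The Jordan structure of A has elementary divisors (x + 2), (x - 2)^2, (x - 2)^2. Arranging the block sizes at each eigenvalue in decreasing order and taking row products gives the invariant factors.

Invariant factors (smallest first, each dividing the next): (x - 2)^2, (x - 2)^2(x + 2).

Check: the last factor (x - 2)^2(x + 2) is the minimal polynomial, and the product (x - 2)^4(x + 2) is the characteristic polynomial.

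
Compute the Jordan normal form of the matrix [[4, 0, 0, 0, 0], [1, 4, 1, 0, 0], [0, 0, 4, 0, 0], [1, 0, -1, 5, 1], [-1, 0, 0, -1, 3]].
J = [[4, 1, 0, 0, 0], [0, 4, 1, 0, 0], [0, 0, 4, 0, 0], [0, 0, 0, 4, 1], [0, 0, 0, 0, 4]]

The characteristic polynomial is det(xI - A) = (x - 4)^5, so the eigenvalues are 4 (algebraic multiplicity 5).

For λ = 4: rank(A - 4I) = 3, rank((A - 4I)^2) = 1, rank((A - 4I)^3) = 0. The eigenspace has dimension 5 - 3 = 2, so there are 2 Jordan blocks; the rank sequence gives block sizes [3, 2].

Assembling the blocks gives the Jordan form J above.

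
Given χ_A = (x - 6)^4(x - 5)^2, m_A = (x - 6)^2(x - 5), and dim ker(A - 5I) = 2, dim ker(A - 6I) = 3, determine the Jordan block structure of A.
Jordan blocks: (5, 1), (5, 1), (6, 2), (6, 1), (6, 1)

λ = 5: algebraic multiplicity 2 (exponent in χ_A), largest block size 1 (exponent in m_A), 2 blocks (geometric multiplicity). These force block sizes [1, 1].
λ = 6: algebraic multiplicity 4 (exponent in χ_A), largest block size 2 (exponent in m_A), 3 blocks (geometric multiplicity). These force block sizes [2, 1, 1].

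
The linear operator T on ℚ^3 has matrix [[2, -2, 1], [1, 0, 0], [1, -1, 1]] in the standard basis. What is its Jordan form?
The characteristic polynomial is det(xI - A) = (x - 1)^3, so the eigenvalues are 1 (algebraic multiplicity 3).

For λ = 1: rank(A - I) = 2, rank((A - I)^2) = 1, rank((A - I)^3) = 0. The eigenspace has dimension 3 - 2 = 1, so there is 1 Jordan block; the rank sequence gives block sizes [3].

Assembling the blocks gives the Jordan form J above.

J = [[1, 1, 0], [0, 1, 1], [0, 0, 1]]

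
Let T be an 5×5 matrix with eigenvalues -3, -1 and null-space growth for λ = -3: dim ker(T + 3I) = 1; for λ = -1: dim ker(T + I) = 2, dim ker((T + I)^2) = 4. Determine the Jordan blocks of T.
λ = -3: successive nullity increments [1] count blocks of size ≥ k; block sizes are [1].
λ = -1: successive nullity increments [2, 2] count blocks of size ≥ k; block sizes are [2, 2].

Jordan blocks: (-3, 1), (-1, 2), (-1, 2)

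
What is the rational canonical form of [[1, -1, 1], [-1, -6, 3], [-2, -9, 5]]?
R = [[0, 0, -5], [1, 0, 3], [0, 1, 0]]

The invariant factors of A (the non-unit diagonal entries of the Smith normal form of xI - A over ℚ[x]) are x^3 - 3x + 5, each dividing the next. The characteristic polynomial is their product, x^3 - 3x + 5.

The rational canonical form is the block-diagonal matrix of companion matrices C(f_i):
R = [[0, 0, -5], [1, 0, 3], [0, 1, 0]].

Note the characteristic polynomial does not split into linear factors over ℚ, so A has no Jordan form over ℚ; the rational canonical form exists over any field.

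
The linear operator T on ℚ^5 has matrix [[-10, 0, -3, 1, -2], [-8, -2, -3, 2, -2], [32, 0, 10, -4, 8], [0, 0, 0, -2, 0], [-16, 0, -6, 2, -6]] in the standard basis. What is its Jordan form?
The characteristic polynomial is det(xI - A) = (x + 2)^5, so the eigenvalues are -2 (algebraic multiplicity 5).

For λ = -2: rank(A + 2I) = 2, rank((A + 2I)^2) = 0. The eigenspace has dimension 5 - 2 = 3, so there are 3 Jordan blocks; the rank sequence gives block sizes [2, 2, 1].

Assembling the blocks gives the Jordan form J above.

J = [[-2, 1, 0, 0, 0], [0, -2, 0, 0, 0], [0, 0, -2, 1, 0], [0, 0, 0, -2, 0], [0, 0, 0, 0, -2]]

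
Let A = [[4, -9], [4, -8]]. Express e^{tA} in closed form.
e^{tA} = [[(6*t + 1)*e^{-2*t}, -9*t*e^{-2*t}], [4*t*e^{-2*t}, (1 - 6*t)*e^{-2*t}]]

A has Jordan form J = [[-2, 1], [0, -2]] with A = PJP^{-1}, so e^{tA} = P e^{tJ} P^{-1}.

For a Jordan block J_k(λ), e^{tJ_k(λ)} = e^{λt} · (I + tN + t^2 N^2/2! + ... + t^{k-1} N^{k-1}/(k-1)!) where N is the nilpotent superdiagonal part.

Assembling the blocks and conjugating back gives the entries of e^{tA} as shown above.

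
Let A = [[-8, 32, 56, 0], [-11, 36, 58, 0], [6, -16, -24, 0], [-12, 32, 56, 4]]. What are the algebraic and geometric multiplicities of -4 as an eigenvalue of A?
The characteristic polynomial is (x - 4)^3(x + 4), so the factor x + 4 appears with exponent 1: the algebraic multiplicity is 1.

rank(A + 4I) = 3, so the eigenspace has dimension 4 - 3 = 1: the geometric multiplicity is 1.

algebraic multiplicity 1, geometric multiplicity 1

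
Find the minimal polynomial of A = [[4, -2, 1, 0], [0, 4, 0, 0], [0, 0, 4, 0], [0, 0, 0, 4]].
The characteristic polynomial factors as (x - 4)^4. The minimal polynomial is ∏(x - λ)^{k_λ} where k_λ is the size of the largest Jordan block at λ.

For λ = 4: rank(A - 4I) = 1, and the largest Jordan block has size 2 (the smallest k with rank((A - 4I)^k) = rank((A - 4I)^(k+1))).

So m_A(x) = (x - 4)^2.

m_A(x) = (x - 4)^2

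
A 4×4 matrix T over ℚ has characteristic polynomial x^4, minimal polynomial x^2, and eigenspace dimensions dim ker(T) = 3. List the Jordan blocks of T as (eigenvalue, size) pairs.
λ = 0: algebraic multiplicity 4 (exponent in χ_T), largest block size 2 (exponent in m_T), 3 blocks (geometric multiplicity). These force block sizes [2, 1, 1].

Jordan blocks: (0, 2), (0, 1), (0, 1)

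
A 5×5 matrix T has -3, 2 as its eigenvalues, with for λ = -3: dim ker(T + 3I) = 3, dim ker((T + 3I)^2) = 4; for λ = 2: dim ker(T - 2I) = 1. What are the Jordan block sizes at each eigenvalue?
λ = -3: successive nullity increments [3, 1] count blocks of size ≥ k; block sizes are [2, 1, 1].
λ = 2: successive nullity increments [1] count blocks of size ≥ k; block sizes are [1].

Jordan blocks: (-3, 2), (-3, 1), (-3, 1), (2, 1)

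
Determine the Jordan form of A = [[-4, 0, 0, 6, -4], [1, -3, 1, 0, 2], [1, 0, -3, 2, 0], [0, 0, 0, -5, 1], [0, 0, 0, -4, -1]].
The characteristic polynomial is det(xI - A) = (x + 3)^4(x + 4), so the eigenvalues are -4 (algebraic multiplicity 1), -3 (algebraic multiplicity 4).

For λ = -4: algebraic multiplicity 1 gives one 1×1 block.

For λ = -3: rank(A + 3I) = 3, rank((A + 3I)^2) = 1. The eigenspace has dimension 5 - 3 = 2, so there are 2 Jordan blocks; the rank sequence gives block sizes [2, 2].

Assembling the blocks gives the Jordan form J above.

J = [[-4, 0, 0, 0, 0], [0, -3, 1, 0, 0], [0, 0, -3, 0, 0], [0, 0, 0, -3, 1], [0, 0, 0, 0, -3]]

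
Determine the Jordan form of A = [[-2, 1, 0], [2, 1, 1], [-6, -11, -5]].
J = [[-2, 1, 0], [0, -2, 1], [0, 0, -2]]

The characteristic polynomial is det(xI - A) = (x + 2)^3, so the eigenvalues are -2 (algebraic multiplicity 3).

For λ = -2: rank(A + 2I) = 2, rank((A + 2I)^2) = 1, rank((A + 2I)^3) = 0. The eigenspace has dimension 3 - 2 = 1, so there is 1 Jordan block; the rank sequence gives block sizes [3].

Assembling the blocks gives the Jordan form J above.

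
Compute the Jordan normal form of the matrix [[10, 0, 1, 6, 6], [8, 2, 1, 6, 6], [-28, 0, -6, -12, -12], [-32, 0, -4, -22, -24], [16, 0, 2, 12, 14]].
The characteristic polynomial is det(xI - A) = (x - 2)^3(x + 4)^2, so the eigenvalues are -4 (algebraic multiplicity 2), 2 (algebraic multiplicity 3).

For λ = -4: rank(A + 4I) = 4, rank((A + 4I)^2) = 3. The eigenspace has dimension 5 - 4 = 1, so there is 1 Jordan block; the rank sequence gives block sizes [2].

For λ = 2: rank(A - 2I) = 2. The eigenspace has dimension 5 - 2 = 3, so there are 3 Jordan blocks; the rank sequence gives block sizes [1, 1, 1].

Assembling the blocks gives the Jordan form J above.

J = [[-4, 1, 0, 0, 0], [0, -4, 0, 0, 0], [0, 0, 2, 0, 0], [0, 0, 0, 2, 0], [0, 0, 0, 0, 2]]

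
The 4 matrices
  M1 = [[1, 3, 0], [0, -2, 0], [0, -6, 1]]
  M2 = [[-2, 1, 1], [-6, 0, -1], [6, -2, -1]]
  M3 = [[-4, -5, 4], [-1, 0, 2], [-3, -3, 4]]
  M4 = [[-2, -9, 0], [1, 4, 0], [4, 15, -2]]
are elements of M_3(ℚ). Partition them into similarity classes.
3 classes: {M1}, {M2}, {M3, M4}

Characteristic polynomials: χ_{M1} = (x - 1)^2(x + 2), χ_{M2} = (x - 1)(x + 2)^2, χ_{M3} = (x - 1)^2(x + 2), χ_{M4} = (x - 1)^2(x + 2).

{M1}: invariant factors x - 1, (x - 1)(x + 2).

{M2}: invariant factors (x - 1)(x + 2)^2.

{M3, M4}: invariant factors (x - 1)^2(x + 2).

Matrices are similar if and only if their invariant-factor lists agree; the partition into similarity classes is {M1}, {M2}, {M3, M4}.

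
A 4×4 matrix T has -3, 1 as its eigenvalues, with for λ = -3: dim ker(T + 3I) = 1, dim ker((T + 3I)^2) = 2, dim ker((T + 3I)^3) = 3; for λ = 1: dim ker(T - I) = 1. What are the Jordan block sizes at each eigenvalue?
λ = -3: successive nullity increments [1, 1, 1] count blocks of size ≥ k; block sizes are [3].
λ = 1: successive nullity increments [1] count blocks of size ≥ k; block sizes are [1].

Jordan blocks: (-3, 3), (1, 1)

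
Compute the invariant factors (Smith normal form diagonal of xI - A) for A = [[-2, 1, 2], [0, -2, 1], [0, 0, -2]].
The Jordan structure of A has elementary divisors (x + 2)^3. Arranging the block sizes at each eigenvalue in decreasing order and taking row products gives the invariant factors.

Invariant factors (smallest first, each dividing the next): (x + 2)^3.

Check: the last factor (x + 2)^3 is the minimal polynomial, and the product (x + 2)^3 is the characteristic polynomial.

(x + 2)^3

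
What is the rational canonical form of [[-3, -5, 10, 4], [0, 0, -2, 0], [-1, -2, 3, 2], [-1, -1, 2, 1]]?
R = [[-1, 0, 0, 0], [0, 0, 0, -2], [0, 1, 0, 1], [0, 0, 1, 2]]

The invariant factors of A (the non-unit diagonal entries of the Smith normal form of xI - A over ℚ[x]) are x + 1, (x - 2)(x - 1)(x + 1), each dividing the next. The characteristic polynomial is their product, (x - 2)(x - 1)(x + 1)^2.

The rational canonical form is the block-diagonal matrix of companion matrices C(f_i):
R = [[-1, 0, 0, 0], [0, 0, 0, -2], [0, 1, 0, 1], [0, 0, 1, 2]].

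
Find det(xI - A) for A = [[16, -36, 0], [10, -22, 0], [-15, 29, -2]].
xI - A = [[x - 16, 36, 0], [-10, x + 22, 0], [15, -29, x + 2]].

Expanding det(xI - A) along the first row:
det(xI - A) = + (x - 16)·det([[x + 22, 0], [-29, x + 2]]) - (36)·det([[-10, 0], [15, x + 2]]) + (0)·det([[-10, x + 22], [15, -29]]).

Evaluating gives χ_A(x) = x^3 + 8x^2 + 20x + 16 = (x + 2)^2(x + 4).

χ_A(x) = (x + 2)^2(x + 4)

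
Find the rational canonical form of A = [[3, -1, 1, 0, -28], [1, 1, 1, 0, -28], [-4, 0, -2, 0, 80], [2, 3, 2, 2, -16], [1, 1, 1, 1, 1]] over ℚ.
The invariant factors of A (the non-unit diagonal entries of the Smith normal form of xI - A over ℚ[x]) are x - 2, (x - 2)^3(x + 3), each dividing the next. The characteristic polynomial is their product, (x - 2)^4(x + 3).

The rational canonical form is the block-diagonal matrix of companion matrices C(f_i):
R = [[2, 0, 0, 0, 0], [0, 0, 0, 0, 24], [0, 1, 0, 0, -28], [0, 0, 1, 0, 6], [0, 0, 0, 1, 3]].

R = [[2, 0, 0, 0, 0], [0, 0, 0, 0, 24], [0, 1, 0, 0, -28], [0, 0, 1, 0, 6], [0, 0, 0, 1, 3]]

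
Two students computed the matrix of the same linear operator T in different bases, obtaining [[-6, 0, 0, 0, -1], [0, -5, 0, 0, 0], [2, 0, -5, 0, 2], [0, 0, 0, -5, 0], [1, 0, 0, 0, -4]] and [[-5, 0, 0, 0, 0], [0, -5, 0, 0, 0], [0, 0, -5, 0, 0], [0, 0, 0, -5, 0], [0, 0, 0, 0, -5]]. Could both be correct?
Both have characteristic polynomial (x + 5)^5, but the minimal polynomial of A is (x + 5)^2 while the minimal polynomial of B is x + 5. The minimal polynomial is a similarity invariant, so A and B are not similar.

No.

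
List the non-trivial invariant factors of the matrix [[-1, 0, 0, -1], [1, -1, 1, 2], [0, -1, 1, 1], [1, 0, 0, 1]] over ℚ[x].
The Jordan structure of A has elementary divisors x^2, x^2. Arranging the block sizes at each eigenvalue in decreasing order and taking row products gives the invariant factors.

Invariant factors (smallest first, each dividing the next): x^2, x^2.

Check: the last factor x^2 is the minimal polynomial, and the product x^4 is the characteristic polynomial.

x^2, x^2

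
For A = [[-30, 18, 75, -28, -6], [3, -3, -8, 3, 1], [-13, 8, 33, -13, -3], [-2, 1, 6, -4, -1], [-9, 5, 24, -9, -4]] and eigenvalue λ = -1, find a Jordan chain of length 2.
v_1 = [[4, -1, 2, 0, 2]]^T, v_2 = [[4, 0, 2, 1, 1]]^T

We seek v_1 ∈ ker((A + I)^2) \ ker(A + I), then set v_{i+1} = (A + I) v_i.

One such chain is v_1 = [[4, -1, 2, 0, 2]]^T, v_2 = [[4, 0, 2, 1, 1]]^T. Check: (A + I) v_2 = [[0, 0, 0, 0, 0]]^T = 0.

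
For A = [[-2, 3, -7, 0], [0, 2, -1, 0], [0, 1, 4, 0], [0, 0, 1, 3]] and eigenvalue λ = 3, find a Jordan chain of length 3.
v_1 = [[1, 1, 0, -1]]^T, v_2 = [[-2, -1, 1, 0]]^T, v_3 = [[0, 0, 0, 1]]^T

We seek v_1 ∈ ker((A - 3I)^3) \ ker((A - 3I)^2), then set v_{i+1} = (A - 3I) v_i.

One such chain is v_1 = [[1, 1, 0, -1]]^T, v_2 = [[-2, -1, 1, 0]]^T, v_3 = [[0, 0, 0, 1]]^T. Check: (A - 3I) v_3 = [[0, 0, 0, 0]]^T = 0.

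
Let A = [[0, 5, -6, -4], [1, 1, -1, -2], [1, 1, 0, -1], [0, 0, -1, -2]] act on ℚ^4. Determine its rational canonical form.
The invariant factors of A (the non-unit diagonal entries of the Smith normal form of xI - A over ℚ[x]) are (x + 1)(x^3 - x + 5), each dividing the next. The characteristic polynomial is their product, (x + 1)(x^3 - x + 5).

The rational canonical form is the block-diagonal matrix of companion matrices C(f_i):
R = [[0, 0, 0, -5], [1, 0, 0, -4], [0, 1, 0, 1], [0, 0, 1, -1]].

Note the characteristic polynomial does not split into linear factors over ℚ, so A has no Jordan form over ℚ; the rational canonical form exists over any field.

R = [[0, 0, 0, -5], [1, 0, 0, -4], [0, 1, 0, 1], [0, 0, 1, -1]]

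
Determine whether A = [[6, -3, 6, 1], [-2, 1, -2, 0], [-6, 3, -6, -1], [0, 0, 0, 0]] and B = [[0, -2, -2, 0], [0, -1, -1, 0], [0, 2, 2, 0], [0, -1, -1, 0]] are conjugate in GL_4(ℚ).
No.

Both have characteristic polynomial x^3(x - 1), but the minimal polynomial of A is x^2(x - 1) while the minimal polynomial of B is x(x - 1). The minimal polynomial is a similarity invariant, so A and B are not similar.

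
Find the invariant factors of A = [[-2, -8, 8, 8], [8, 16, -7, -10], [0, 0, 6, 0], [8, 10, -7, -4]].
The Jordan structure of A has elementary divisors (x + 2), (x - 6)^2, (x - 6). Arranging the block sizes at each eigenvalue in decreasing order and taking row products gives the invariant factors.

Invariant factors (smallest first, each dividing the next): x - 6, (x - 6)^2(x + 2).

Check: the last factor (x - 6)^2(x + 2) is the minimal polynomial, and the product (x - 6)^3(x + 2) is the characteristic polynomial.

x - 6, (x - 6)^2(x + 2)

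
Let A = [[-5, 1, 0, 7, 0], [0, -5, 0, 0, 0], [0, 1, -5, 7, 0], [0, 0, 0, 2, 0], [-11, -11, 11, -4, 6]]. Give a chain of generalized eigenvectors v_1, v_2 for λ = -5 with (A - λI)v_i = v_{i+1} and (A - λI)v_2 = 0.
We seek v_1 ∈ ker((A + 5I)^2) \ ker(A + 5I), then set v_{i+1} = (A + 5I) v_i.

One such chain is v_1 = [[2, 1, 3, 0, 0]]^T, v_2 = [[1, 0, 1, 0, 0]]^T. Check: (A + 5I) v_2 = [[0, 0, 0, 0, 0]]^T = 0.

v_1 = [[2, 1, 3, 0, 0]]^T, v_2 = [[1, 0, 1, 0, 0]]^T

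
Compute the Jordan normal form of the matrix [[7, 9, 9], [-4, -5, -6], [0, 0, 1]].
J = [[1, 1, 0], [0, 1, 0], [0, 0, 1]]

The characteristic polynomial is det(xI - A) = (x - 1)^3, so the eigenvalues are 1 (algebraic multiplicity 3).

For λ = 1: rank(A - I) = 1, rank((A - I)^2) = 0. The eigenspace has dimension 3 - 1 = 2, so there are 2 Jordan blocks; the rank sequence gives block sizes [2, 1].

Assembling the blocks gives the Jordan form J above.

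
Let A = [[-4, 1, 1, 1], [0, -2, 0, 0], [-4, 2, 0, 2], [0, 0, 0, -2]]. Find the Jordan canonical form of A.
The characteristic polynomial is det(xI - A) = (x + 2)^4, so the eigenvalues are -2 (algebraic multiplicity 4).

For λ = -2: rank(A + 2I) = 1, rank((A + 2I)^2) = 0. The eigenspace has dimension 4 - 1 = 3, so there are 3 Jordan blocks; the rank sequence gives block sizes [2, 1, 1].

Assembling the blocks gives the Jordan form J above.

J = [[-2, 1, 0, 0], [0, -2, 0, 0], [0, 0, -2, 0], [0, 0, 0, -2]]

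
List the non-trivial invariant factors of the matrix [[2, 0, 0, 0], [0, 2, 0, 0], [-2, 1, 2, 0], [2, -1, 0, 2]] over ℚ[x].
The Jordan structure of A has elementary divisors (x - 2)^2, (x - 2), (x - 2). Arranging the block sizes at each eigenvalue in decreasing order and taking row products gives the invariant factors.

Invariant factors (smallest first, each dividing the next): x - 2, x - 2, (x - 2)^2.

Check: the last factor (x - 2)^2 is the minimal polynomial, and the product (x - 2)^4 is the characteristic polynomial.

x - 2, x - 2, (x - 2)^2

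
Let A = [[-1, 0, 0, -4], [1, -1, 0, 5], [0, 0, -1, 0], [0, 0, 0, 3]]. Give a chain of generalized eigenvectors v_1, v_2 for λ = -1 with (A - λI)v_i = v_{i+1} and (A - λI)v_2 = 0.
v_1 = [[1, -3, 2, 0]]^T, v_2 = [[0, 1, 0, 0]]^T

We seek v_1 ∈ ker((A + I)^2) \ ker(A + I), then set v_{i+1} = (A + I) v_i.

One such chain is v_1 = [[1, -3, 2, 0]]^T, v_2 = [[0, 1, 0, 0]]^T. Check: (A + I) v_2 = [[0, 0, 0, 0]]^T = 0.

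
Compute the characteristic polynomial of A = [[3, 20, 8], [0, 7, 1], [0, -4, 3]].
χ_A(x) = (x - 5)^2(x - 3)

xI - A = [[x - 3, -20, -8], [0, x - 7, -1], [0, 4, x - 3]].

Expanding det(xI - A) along the first row:
det(xI - A) = + (x - 3)·det([[x - 7, -1], [4, x - 3]]) - (-20)·det([[0, -1], [0, x - 3]]) + (-8)·det([[0, x - 7], [0, 4]]).

Evaluating gives χ_A(x) = x^3 - 13x^2 + 55x - 75 = (x - 5)^2(x - 3).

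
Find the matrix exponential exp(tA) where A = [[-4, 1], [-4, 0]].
e^{tA} = [[(1 - 2*t)*e^{-2*t}, t*e^{-2*t}], [-4*t*e^{-2*t}, (2*t + 1)*e^{-2*t}]]

A has Jordan form J = [[-2, 1], [0, -2]] with A = PJP^{-1}, so e^{tA} = P e^{tJ} P^{-1}.

For a Jordan block J_k(λ), e^{tJ_k(λ)} = e^{λt} · (I + tN + t^2 N^2/2! + ... + t^{k-1} N^{k-1}/(k-1)!) where N is the nilpotent superdiagonal part.

Assembling the blocks and conjugating back gives the entries of e^{tA} as shown above.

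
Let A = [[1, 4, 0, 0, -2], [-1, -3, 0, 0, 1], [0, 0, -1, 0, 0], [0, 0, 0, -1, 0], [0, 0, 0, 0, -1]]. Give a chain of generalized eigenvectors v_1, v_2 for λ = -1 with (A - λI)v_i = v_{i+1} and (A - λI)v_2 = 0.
v_1 = [[-2, 2, 0, 0, 1]]^T, v_2 = [[2, -1, 0, 0, 0]]^T

We seek v_1 ∈ ker((A + I)^2) \ ker(A + I), then set v_{i+1} = (A + I) v_i.

One such chain is v_1 = [[-2, 2, 0, 0, 1]]^T, v_2 = [[2, -1, 0, 0, 0]]^T. Check: (A + I) v_2 = [[0, 0, 0, 0, 0]]^T = 0.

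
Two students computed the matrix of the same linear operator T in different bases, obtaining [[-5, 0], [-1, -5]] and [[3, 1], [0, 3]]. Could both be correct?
trace(A) = -10 but trace(B) = 6. The trace is a similarity invariant, so A and B are not similar.

No.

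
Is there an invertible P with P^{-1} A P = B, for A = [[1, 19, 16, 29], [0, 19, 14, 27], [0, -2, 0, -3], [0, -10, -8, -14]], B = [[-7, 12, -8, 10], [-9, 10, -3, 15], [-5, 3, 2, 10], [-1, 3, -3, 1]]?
Both have characteristic polynomial (x - 2)^2(x - 1)^2, but the minimal polynomial of A is (x - 2)^2(x - 1)^2 while the minimal polynomial of B is (x - 2)^2(x - 1). The minimal polynomial is a similarity invariant, so A and B are not similar.

No.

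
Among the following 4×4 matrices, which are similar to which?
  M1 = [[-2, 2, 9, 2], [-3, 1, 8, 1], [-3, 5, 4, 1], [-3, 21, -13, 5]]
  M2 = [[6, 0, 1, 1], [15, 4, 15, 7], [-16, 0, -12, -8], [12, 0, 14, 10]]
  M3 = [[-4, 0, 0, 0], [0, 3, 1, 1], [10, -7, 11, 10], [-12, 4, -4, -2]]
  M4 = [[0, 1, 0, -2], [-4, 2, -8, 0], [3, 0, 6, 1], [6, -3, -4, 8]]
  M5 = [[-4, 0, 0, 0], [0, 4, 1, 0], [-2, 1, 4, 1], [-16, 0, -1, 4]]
2 classes: {M1, M2, M3, M5}, {M4}

Characteristic polynomials: χ_{M1} = (x - 4)^3(x + 4), χ_{M2} = (x - 4)^3(x + 4), χ_{M3} = (x - 4)^3(x + 4), χ_{M4} = (x - 4)^4, χ_{M5} = (x - 4)^3(x + 4).

{M1, M2, M3, M5}: invariant factors (x - 4)^3(x + 4).

{M4}: invariant factors (x - 4)^2, (x - 4)^2.

Matrices are similar if and only if their invariant-factor lists agree; the partition into similarity classes is {M1, M2, M3, M5}, {M4}.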